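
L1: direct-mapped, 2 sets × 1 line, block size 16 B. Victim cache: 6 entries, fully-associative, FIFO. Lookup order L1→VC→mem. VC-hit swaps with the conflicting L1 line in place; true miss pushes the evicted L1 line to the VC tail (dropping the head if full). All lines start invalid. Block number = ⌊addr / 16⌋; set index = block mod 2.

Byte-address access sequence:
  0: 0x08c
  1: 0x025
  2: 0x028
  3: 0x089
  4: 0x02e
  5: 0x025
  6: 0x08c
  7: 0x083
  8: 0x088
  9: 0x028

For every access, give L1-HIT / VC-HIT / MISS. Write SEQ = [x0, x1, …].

0: 0x8c (blk 8, set 0) → MISS  vc=[]
1: 0x25 (blk 2, set 0) → MISS  vc=[8]
2: 0x28 (blk 2, set 0) → L1-HIT  vc=[8]
3: 0x89 (blk 8, set 0) → VC-HIT  vc=[2]
4: 0x2e (blk 2, set 0) → VC-HIT  vc=[8]
5: 0x25 (blk 2, set 0) → L1-HIT  vc=[8]
6: 0x8c (blk 8, set 0) → VC-HIT  vc=[2]
7: 0x83 (blk 8, set 0) → L1-HIT  vc=[2]
8: 0x88 (blk 8, set 0) → L1-HIT  vc=[2]
9: 0x28 (blk 2, set 0) → VC-HIT  vc=[8]

SEQ = [MISS, MISS, L1-HIT, VC-HIT, VC-HIT, L1-HIT, VC-HIT, L1-HIT, L1-HIT, VC-HIT]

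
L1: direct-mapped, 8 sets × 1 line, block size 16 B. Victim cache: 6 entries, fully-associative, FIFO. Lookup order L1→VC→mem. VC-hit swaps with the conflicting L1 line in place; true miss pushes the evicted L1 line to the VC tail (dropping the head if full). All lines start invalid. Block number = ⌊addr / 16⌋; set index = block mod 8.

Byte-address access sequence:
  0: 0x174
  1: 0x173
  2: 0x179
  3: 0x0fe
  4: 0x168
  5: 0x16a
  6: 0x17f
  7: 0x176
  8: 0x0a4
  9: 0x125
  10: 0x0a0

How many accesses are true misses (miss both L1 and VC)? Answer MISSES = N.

MISSES = 5

#0 0x174→b23/s7 MISS; vc=[]
#1 0x173→b23/s7 L1-HIT; vc=[]
#2 0x179→b23/s7 L1-HIT; vc=[]
#3 0xfe→b15/s7 MISS; vc=[23]
#4 0x168→b22/s6 MISS; vc=[23]
#5 0x16a→b22/s6 L1-HIT; vc=[23]
#6 0x17f→b23/s7 VC-HIT; vc=[15]
#7 0x176→b23/s7 L1-HIT; vc=[15]
#8 0xa4→b10/s2 MISS; vc=[15]
#9 0x125→b18/s2 MISS; vc=[15,10]
#10 0xa0→b10/s2 VC-HIT; vc=[15,18]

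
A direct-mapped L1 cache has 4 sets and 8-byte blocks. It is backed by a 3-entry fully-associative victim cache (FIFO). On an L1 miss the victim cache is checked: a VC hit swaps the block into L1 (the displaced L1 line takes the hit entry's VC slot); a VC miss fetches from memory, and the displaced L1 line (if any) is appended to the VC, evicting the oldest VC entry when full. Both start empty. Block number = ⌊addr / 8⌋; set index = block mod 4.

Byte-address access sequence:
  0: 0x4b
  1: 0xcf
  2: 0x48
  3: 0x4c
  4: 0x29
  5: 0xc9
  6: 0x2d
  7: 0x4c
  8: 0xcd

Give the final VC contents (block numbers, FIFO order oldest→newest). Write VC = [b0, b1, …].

  [0] addr=0x4b blk=9 s=1: MISS | VC []
  [1] addr=0xcf blk=25 s=1: MISS | VC [9]
  [2] addr=0x48 blk=9 s=1: VC-HIT | VC [25]
  [3] addr=0x4c blk=9 s=1: L1-HIT | VC [25]
  [4] addr=0x29 blk=5 s=1: MISS | VC [25, 9]
  [5] addr=0xc9 blk=25 s=1: VC-HIT | VC [5, 9]
  [6] addr=0x2d blk=5 s=1: VC-HIT | VC [25, 9]
  [7] addr=0x4c blk=9 s=1: VC-HIT | VC [25, 5]
  [8] addr=0xcd blk=25 s=1: VC-HIT | VC [9, 5]

VC = [9, 5]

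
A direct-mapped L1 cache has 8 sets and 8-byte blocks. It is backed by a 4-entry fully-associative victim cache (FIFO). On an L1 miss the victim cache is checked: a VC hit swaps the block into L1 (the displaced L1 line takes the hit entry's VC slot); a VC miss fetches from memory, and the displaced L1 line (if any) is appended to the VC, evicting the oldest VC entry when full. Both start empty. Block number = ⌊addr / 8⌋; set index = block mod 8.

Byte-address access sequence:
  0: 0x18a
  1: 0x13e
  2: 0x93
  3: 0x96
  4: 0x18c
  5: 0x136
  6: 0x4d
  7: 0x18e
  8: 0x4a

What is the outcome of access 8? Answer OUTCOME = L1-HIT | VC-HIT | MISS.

0: 0x18a (blk 49, set 1) → MISS  vc=[]
1: 0x13e (blk 39, set 7) → MISS  vc=[]
2: 0x93 (blk 18, set 2) → MISS  vc=[]
3: 0x96 (blk 18, set 2) → L1-HIT  vc=[]
4: 0x18c (blk 49, set 1) → L1-HIT  vc=[]
5: 0x136 (blk 38, set 6) → MISS  vc=[]
6: 0x4d (blk 9, set 1) → MISS  vc=[49]
7: 0x18e (blk 49, set 1) → VC-HIT  vc=[9]
8: 0x4a (blk 9, set 1) → VC-HIT  vc=[49]

OUTCOME = VC-HIT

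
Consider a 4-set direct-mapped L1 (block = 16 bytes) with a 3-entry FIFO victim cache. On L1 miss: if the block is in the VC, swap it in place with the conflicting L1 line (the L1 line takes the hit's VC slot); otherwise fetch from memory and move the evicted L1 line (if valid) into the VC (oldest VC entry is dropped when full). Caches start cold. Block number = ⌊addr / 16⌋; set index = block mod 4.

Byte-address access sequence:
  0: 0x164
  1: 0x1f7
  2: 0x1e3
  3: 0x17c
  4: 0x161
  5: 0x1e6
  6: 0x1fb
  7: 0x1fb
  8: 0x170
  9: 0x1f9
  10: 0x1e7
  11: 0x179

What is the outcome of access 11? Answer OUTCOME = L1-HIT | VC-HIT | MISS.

0: 0x164 (blk 22, set 2) → MISS  vc=[]
1: 0x1f7 (blk 31, set 3) → MISS  vc=[]
2: 0x1e3 (blk 30, set 2) → MISS  vc=[22]
3: 0x17c (blk 23, set 3) → MISS  vc=[22, 31]
4: 0x161 (blk 22, set 2) → VC-HIT  vc=[30, 31]
5: 0x1e6 (blk 30, set 2) → VC-HIT  vc=[22, 31]
6: 0x1fb (blk 31, set 3) → VC-HIT  vc=[22, 23]
7: 0x1fb (blk 31, set 3) → L1-HIT  vc=[22, 23]
8: 0x170 (blk 23, set 3) → VC-HIT  vc=[22, 31]
9: 0x1f9 (blk 31, set 3) → VC-HIT  vc=[22, 23]
10: 0x1e7 (blk 30, set 2) → L1-HIT  vc=[22, 23]
11: 0x179 (blk 23, set 3) → VC-HIT  vc=[22, 31]

OUTCOME = VC-HIT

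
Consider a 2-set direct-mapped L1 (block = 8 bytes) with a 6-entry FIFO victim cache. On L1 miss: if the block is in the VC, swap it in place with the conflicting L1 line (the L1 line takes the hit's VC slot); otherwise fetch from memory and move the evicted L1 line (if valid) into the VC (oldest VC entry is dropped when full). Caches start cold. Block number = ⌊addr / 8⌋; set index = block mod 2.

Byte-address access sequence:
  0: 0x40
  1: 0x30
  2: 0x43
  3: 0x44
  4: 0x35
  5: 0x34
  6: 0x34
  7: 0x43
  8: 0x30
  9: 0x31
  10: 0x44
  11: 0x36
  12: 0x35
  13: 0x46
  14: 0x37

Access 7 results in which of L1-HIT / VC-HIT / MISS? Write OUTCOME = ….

OUTCOME = VC-HIT

0: 0x40 (blk 8, set 0) → MISS  vc=[]
1: 0x30 (blk 6, set 0) → MISS  vc=[8]
2: 0x43 (blk 8, set 0) → VC-HIT  vc=[6]
3: 0x44 (blk 8, set 0) → L1-HIT  vc=[6]
4: 0x35 (blk 6, set 0) → VC-HIT  vc=[8]
5: 0x34 (blk 6, set 0) → L1-HIT  vc=[8]
6: 0x34 (blk 6, set 0) → L1-HIT  vc=[8]
7: 0x43 (blk 8, set 0) → VC-HIT  vc=[6]
8: 0x30 (blk 6, set 0) → VC-HIT  vc=[8]
9: 0x31 (blk 6, set 0) → L1-HIT  vc=[8]
10: 0x44 (blk 8, set 0) → VC-HIT  vc=[6]
11: 0x36 (blk 6, set 0) → VC-HIT  vc=[8]
12: 0x35 (blk 6, set 0) → L1-HIT  vc=[8]
13: 0x46 (blk 8, set 0) → VC-HIT  vc=[6]
14: 0x37 (blk 6, set 0) → VC-HIT  vc=[8]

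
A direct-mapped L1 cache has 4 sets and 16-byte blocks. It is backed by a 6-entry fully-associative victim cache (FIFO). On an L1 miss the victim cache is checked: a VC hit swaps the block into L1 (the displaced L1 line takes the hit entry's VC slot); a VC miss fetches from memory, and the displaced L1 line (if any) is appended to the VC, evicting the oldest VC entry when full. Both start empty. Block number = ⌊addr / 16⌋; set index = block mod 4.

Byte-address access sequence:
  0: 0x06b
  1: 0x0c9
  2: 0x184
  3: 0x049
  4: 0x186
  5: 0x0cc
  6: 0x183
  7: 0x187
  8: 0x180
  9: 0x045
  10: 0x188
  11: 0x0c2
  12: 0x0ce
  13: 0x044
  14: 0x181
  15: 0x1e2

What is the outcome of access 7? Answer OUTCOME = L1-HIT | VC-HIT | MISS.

#0 0x6b→b6/s2 MISS; vc=[]
#1 0xc9→b12/s0 MISS; vc=[]
#2 0x184→b24/s0 MISS; vc=[12]
#3 0x49→b4/s0 MISS; vc=[12,24]
#4 0x186→b24/s0 VC-HIT; vc=[12,4]
#5 0xcc→b12/s0 VC-HIT; vc=[24,4]
#6 0x183→b24/s0 VC-HIT; vc=[12,4]
#7 0x187→b24/s0 L1-HIT; vc=[12,4]
#8 0x180→b24/s0 L1-HIT; vc=[12,4]
#9 0x45→b4/s0 VC-HIT; vc=[12,24]
#10 0x188→b24/s0 VC-HIT; vc=[12,4]
#11 0xc2→b12/s0 VC-HIT; vc=[24,4]
#12 0xce→b12/s0 L1-HIT; vc=[24,4]
#13 0x44→b4/s0 VC-HIT; vc=[24,12]
#14 0x181→b24/s0 VC-HIT; vc=[4,12]
#15 0x1e2→b30/s2 MISS; vc=[4,12,6]

OUTCOME = L1-HIT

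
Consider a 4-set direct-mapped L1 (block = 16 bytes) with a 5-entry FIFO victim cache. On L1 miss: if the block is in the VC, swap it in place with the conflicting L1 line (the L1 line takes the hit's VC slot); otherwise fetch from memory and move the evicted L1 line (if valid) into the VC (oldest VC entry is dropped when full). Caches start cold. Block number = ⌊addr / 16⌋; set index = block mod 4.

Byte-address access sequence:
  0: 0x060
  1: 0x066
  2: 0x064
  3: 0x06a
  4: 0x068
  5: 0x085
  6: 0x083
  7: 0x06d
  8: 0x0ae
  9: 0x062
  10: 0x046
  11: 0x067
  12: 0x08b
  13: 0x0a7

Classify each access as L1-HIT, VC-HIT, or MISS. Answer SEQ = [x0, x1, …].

SEQ = [MISS, L1-HIT, L1-HIT, L1-HIT, L1-HIT, MISS, L1-HIT, L1-HIT, MISS, VC-HIT, MISS, L1-HIT, VC-HIT, VC-HIT]

  [0] addr=0x60 blk=6 s=2: MISS | VC []
  [1] addr=0x66 blk=6 s=2: L1-HIT | VC []
  [2] addr=0x64 blk=6 s=2: L1-HIT | VC []
  [3] addr=0x6a blk=6 s=2: L1-HIT | VC []
  [4] addr=0x68 blk=6 s=2: L1-HIT | VC []
  [5] addr=0x85 blk=8 s=0: MISS | VC []
  [6] addr=0x83 blk=8 s=0: L1-HIT | VC []
  [7] addr=0x6d blk=6 s=2: L1-HIT | VC []
  [8] addr=0xae blk=10 s=2: MISS | VC [6]
  [9] addr=0x62 blk=6 s=2: VC-HIT | VC [10]
  [10] addr=0x46 blk=4 s=0: MISS | VC [10, 8]
  [11] addr=0x67 blk=6 s=2: L1-HIT | VC [10, 8]
  [12] addr=0x8b blk=8 s=0: VC-HIT | VC [10, 4]
  [13] addr=0xa7 blk=10 s=2: VC-HIT | VC [6, 4]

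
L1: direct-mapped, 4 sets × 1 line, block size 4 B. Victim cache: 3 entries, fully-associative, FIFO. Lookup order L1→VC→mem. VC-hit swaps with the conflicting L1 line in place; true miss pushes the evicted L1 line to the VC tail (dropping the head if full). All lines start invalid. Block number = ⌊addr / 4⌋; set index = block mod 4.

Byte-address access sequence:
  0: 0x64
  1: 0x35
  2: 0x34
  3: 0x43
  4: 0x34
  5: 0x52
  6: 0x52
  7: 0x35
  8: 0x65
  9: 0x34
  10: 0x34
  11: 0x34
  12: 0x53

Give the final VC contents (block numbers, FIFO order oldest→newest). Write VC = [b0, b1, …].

VC = [25, 16]

  [0] addr=0x64 blk=25 s=1: MISS | VC []
  [1] addr=0x35 blk=13 s=1: MISS | VC [25]
  [2] addr=0x34 blk=13 s=1: L1-HIT | VC [25]
  [3] addr=0x43 blk=16 s=0: MISS | VC [25]
  [4] addr=0x34 blk=13 s=1: L1-HIT | VC [25]
  [5] addr=0x52 blk=20 s=0: MISS | VC [25, 16]
  [6] addr=0x52 blk=20 s=0: L1-HIT | VC [25, 16]
  [7] addr=0x35 blk=13 s=1: L1-HIT | VC [25, 16]
  [8] addr=0x65 blk=25 s=1: VC-HIT | VC [13, 16]
  [9] addr=0x34 blk=13 s=1: VC-HIT | VC [25, 16]
  [10] addr=0x34 blk=13 s=1: L1-HIT | VC [25, 16]
  [11] addr=0x34 blk=13 s=1: L1-HIT | VC [25, 16]
  [12] addr=0x53 blk=20 s=0: L1-HIT | VC [25, 16]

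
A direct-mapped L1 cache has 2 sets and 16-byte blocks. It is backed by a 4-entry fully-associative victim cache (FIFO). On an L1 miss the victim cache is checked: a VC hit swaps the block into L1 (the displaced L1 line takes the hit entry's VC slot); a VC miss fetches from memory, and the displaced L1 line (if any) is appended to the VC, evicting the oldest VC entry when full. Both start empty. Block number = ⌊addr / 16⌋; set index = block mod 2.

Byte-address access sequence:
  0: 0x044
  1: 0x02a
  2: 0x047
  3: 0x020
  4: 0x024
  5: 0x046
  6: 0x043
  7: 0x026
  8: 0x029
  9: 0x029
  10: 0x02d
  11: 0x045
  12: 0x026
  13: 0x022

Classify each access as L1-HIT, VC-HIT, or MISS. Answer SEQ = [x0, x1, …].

  [0] addr=0x44 blk=4 s=0: MISS | VC []
  [1] addr=0x2a blk=2 s=0: MISS | VC [4]
  [2] addr=0x47 blk=4 s=0: VC-HIT | VC [2]
  [3] addr=0x20 blk=2 s=0: VC-HIT | VC [4]
  [4] addr=0x24 blk=2 s=0: L1-HIT | VC [4]
  [5] addr=0x46 blk=4 s=0: VC-HIT | VC [2]
  [6] addr=0x43 blk=4 s=0: L1-HIT | VC [2]
  [7] addr=0x26 blk=2 s=0: VC-HIT | VC [4]
  [8] addr=0x29 blk=2 s=0: L1-HIT | VC [4]
  [9] addr=0x29 blk=2 s=0: L1-HIT | VC [4]
  [10] addr=0x2d blk=2 s=0: L1-HIT | VC [4]
  [11] addr=0x45 blk=4 s=0: VC-HIT | VC [2]
  [12] addr=0x26 blk=2 s=0: VC-HIT | VC [4]
  [13] addr=0x22 blk=2 s=0: L1-HIT | VC [4]

SEQ = [MISS, MISS, VC-HIT, VC-HIT, L1-HIT, VC-HIT, L1-HIT, VC-HIT, L1-HIT, L1-HIT, L1-HIT, VC-HIT, VC-HIT, L1-HIT]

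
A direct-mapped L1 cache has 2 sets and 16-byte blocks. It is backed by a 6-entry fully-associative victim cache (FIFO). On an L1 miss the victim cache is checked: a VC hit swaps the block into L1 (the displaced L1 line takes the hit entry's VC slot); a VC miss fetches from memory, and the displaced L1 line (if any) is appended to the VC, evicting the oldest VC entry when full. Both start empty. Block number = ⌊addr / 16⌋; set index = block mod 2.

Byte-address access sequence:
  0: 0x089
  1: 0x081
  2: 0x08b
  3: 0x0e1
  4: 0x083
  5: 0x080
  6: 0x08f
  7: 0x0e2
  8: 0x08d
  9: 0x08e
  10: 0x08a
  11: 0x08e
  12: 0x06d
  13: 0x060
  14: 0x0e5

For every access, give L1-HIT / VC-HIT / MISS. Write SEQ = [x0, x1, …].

SEQ = [MISS, L1-HIT, L1-HIT, MISS, VC-HIT, L1-HIT, L1-HIT, VC-HIT, VC-HIT, L1-HIT, L1-HIT, L1-HIT, MISS, L1-HIT, VC-HIT]

  [0] addr=0x89 blk=8 s=0: MISS | VC []
  [1] addr=0x81 blk=8 s=0: L1-HIT | VC []
  [2] addr=0x8b blk=8 s=0: L1-HIT | VC []
  [3] addr=0xe1 blk=14 s=0: MISS | VC [8]
  [4] addr=0x83 blk=8 s=0: VC-HIT | VC [14]
  [5] addr=0x80 blk=8 s=0: L1-HIT | VC [14]
  [6] addr=0x8f blk=8 s=0: L1-HIT | VC [14]
  [7] addr=0xe2 blk=14 s=0: VC-HIT | VC [8]
  [8] addr=0x8d blk=8 s=0: VC-HIT | VC [14]
  [9] addr=0x8e blk=8 s=0: L1-HIT | VC [14]
  [10] addr=0x8a blk=8 s=0: L1-HIT | VC [14]
  [11] addr=0x8e blk=8 s=0: L1-HIT | VC [14]
  [12] addr=0x6d blk=6 s=0: MISS | VC [14, 8]
  [13] addr=0x60 blk=6 s=0: L1-HIT | VC [14, 8]
  [14] addr=0xe5 blk=14 s=0: VC-HIT | VC [6, 8]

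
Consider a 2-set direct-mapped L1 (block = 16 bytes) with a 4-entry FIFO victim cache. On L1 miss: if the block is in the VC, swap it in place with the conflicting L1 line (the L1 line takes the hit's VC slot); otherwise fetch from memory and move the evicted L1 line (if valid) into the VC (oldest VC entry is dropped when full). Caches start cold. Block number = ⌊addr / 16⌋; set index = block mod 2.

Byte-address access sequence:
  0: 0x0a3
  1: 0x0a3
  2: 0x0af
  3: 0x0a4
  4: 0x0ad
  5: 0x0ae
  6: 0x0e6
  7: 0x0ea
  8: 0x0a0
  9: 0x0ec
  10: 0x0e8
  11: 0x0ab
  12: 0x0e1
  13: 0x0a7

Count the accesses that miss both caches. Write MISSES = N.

MISSES = 2

0: 0xa3 (blk 10, set 0) → MISS  vc=[]
1: 0xa3 (blk 10, set 0) → L1-HIT  vc=[]
2: 0xaf (blk 10, set 0) → L1-HIT  vc=[]
3: 0xa4 (blk 10, set 0) → L1-HIT  vc=[]
4: 0xad (blk 10, set 0) → L1-HIT  vc=[]
5: 0xae (blk 10, set 0) → L1-HIT  vc=[]
6: 0xe6 (blk 14, set 0) → MISS  vc=[10]
7: 0xea (blk 14, set 0) → L1-HIT  vc=[10]
8: 0xa0 (blk 10, set 0) → VC-HIT  vc=[14]
9: 0xec (blk 14, set 0) → VC-HIT  vc=[10]
10: 0xe8 (blk 14, set 0) → L1-HIT  vc=[10]
11: 0xab (blk 10, set 0) → VC-HIT  vc=[14]
12: 0xe1 (blk 14, set 0) → VC-HIT  vc=[10]
13: 0xa7 (blk 10, set 0) → VC-HIT  vc=[14]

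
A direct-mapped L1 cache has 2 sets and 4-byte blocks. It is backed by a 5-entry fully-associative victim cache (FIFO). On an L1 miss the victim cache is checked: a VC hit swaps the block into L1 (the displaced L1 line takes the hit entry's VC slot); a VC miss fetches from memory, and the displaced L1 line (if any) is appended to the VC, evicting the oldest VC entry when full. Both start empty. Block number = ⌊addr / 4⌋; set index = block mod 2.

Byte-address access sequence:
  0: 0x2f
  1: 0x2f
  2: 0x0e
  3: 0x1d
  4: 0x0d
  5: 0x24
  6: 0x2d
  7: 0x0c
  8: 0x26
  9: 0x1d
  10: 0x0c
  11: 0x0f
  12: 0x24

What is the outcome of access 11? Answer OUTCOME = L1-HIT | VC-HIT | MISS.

#0 0x2f→b11/s1 MISS; vc=[]
#1 0x2f→b11/s1 L1-HIT; vc=[]
#2 0xe→b3/s1 MISS; vc=[11]
#3 0x1d→b7/s1 MISS; vc=[11,3]
#4 0xd→b3/s1 VC-HIT; vc=[11,7]
#5 0x24→b9/s1 MISS; vc=[11,7,3]
#6 0x2d→b11/s1 VC-HIT; vc=[9,7,3]
#7 0xc→b3/s1 VC-HIT; vc=[9,7,11]
#8 0x26→b9/s1 VC-HIT; vc=[3,7,11]
#9 0x1d→b7/s1 VC-HIT; vc=[3,9,11]
#10 0xc→b3/s1 VC-HIT; vc=[7,9,11]
#11 0xf→b3/s1 L1-HIT; vc=[7,9,11]
#12 0x24→b9/s1 VC-HIT; vc=[7,3,11]

OUTCOME = L1-HIT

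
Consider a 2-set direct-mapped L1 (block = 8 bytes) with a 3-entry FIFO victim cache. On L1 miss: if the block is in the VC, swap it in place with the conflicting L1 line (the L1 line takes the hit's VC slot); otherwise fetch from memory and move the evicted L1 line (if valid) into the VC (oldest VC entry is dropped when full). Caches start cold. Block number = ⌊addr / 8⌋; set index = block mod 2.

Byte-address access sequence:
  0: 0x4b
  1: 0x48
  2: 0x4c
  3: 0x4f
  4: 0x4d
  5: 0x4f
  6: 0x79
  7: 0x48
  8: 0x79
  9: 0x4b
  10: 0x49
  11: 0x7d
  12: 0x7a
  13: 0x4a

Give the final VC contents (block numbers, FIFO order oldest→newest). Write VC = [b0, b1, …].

VC = [15]

0: 0x4b (blk 9, set 1) → MISS  vc=[]
1: 0x48 (blk 9, set 1) → L1-HIT  vc=[]
2: 0x4c (blk 9, set 1) → L1-HIT  vc=[]
3: 0x4f (blk 9, set 1) → L1-HIT  vc=[]
4: 0x4d (blk 9, set 1) → L1-HIT  vc=[]
5: 0x4f (blk 9, set 1) → L1-HIT  vc=[]
6: 0x79 (blk 15, set 1) → MISS  vc=[9]
7: 0x48 (blk 9, set 1) → VC-HIT  vc=[15]
8: 0x79 (blk 15, set 1) → VC-HIT  vc=[9]
9: 0x4b (blk 9, set 1) → VC-HIT  vc=[15]
10: 0x49 (blk 9, set 1) → L1-HIT  vc=[15]
11: 0x7d (blk 15, set 1) → VC-HIT  vc=[9]
12: 0x7a (blk 15, set 1) → L1-HIT  vc=[9]
13: 0x4a (blk 9, set 1) → VC-HIT  vc=[15]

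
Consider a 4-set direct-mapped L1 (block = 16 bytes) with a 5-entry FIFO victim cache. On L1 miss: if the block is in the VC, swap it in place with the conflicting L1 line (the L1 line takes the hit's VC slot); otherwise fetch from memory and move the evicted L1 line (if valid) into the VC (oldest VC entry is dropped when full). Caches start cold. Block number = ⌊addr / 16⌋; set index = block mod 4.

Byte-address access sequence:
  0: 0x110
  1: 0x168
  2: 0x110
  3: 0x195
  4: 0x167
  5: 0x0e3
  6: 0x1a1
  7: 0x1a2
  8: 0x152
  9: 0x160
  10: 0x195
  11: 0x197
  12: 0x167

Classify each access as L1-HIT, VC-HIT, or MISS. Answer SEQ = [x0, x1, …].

  [0] addr=0x110 blk=17 s=1: MISS | VC []
  [1] addr=0x168 blk=22 s=2: MISS | VC []
  [2] addr=0x110 blk=17 s=1: L1-HIT | VC []
  [3] addr=0x195 blk=25 s=1: MISS | VC [17]
  [4] addr=0x167 blk=22 s=2: L1-HIT | VC [17]
  [5] addr=0xe3 blk=14 s=2: MISS | VC [17, 22]
  [6] addr=0x1a1 blk=26 s=2: MISS | VC [17, 22, 14]
  [7] addr=0x1a2 blk=26 s=2: L1-HIT | VC [17, 22, 14]
  [8] addr=0x152 blk=21 s=1: MISS | VC [17, 22, 14, 25]
  [9] addr=0x160 blk=22 s=2: VC-HIT | VC [17, 26, 14, 25]
  [10] addr=0x195 blk=25 s=1: VC-HIT | VC [17, 26, 14, 21]
  [11] addr=0x197 blk=25 s=1: L1-HIT | VC [17, 26, 14, 21]
  [12] addr=0x167 blk=22 s=2: L1-HIT | VC [17, 26, 14, 21]

SEQ = [MISS, MISS, L1-HIT, MISS, L1-HIT, MISS, MISS, L1-HIT, MISS, VC-HIT, VC-HIT, L1-HIT, L1-HIT]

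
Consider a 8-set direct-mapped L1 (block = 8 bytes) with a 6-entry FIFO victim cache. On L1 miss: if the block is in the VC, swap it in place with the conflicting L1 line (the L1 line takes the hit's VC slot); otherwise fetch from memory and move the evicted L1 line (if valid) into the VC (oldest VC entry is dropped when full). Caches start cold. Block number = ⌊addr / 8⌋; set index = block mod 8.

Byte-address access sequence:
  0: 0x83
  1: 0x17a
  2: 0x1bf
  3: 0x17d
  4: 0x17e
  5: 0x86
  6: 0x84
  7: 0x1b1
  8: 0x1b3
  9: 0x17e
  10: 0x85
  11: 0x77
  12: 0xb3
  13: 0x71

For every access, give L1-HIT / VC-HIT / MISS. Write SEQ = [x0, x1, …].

SEQ = [MISS, MISS, MISS, VC-HIT, L1-HIT, L1-HIT, L1-HIT, MISS, L1-HIT, L1-HIT, L1-HIT, MISS, MISS, VC-HIT]

0: 0x83 (blk 16, set 0) → MISS  vc=[]
1: 0x17a (blk 47, set 7) → MISS  vc=[]
2: 0x1bf (blk 55, set 7) → MISS  vc=[47]
3: 0x17d (blk 47, set 7) → VC-HIT  vc=[55]
4: 0x17e (blk 47, set 7) → L1-HIT  vc=[55]
5: 0x86 (blk 16, set 0) → L1-HIT  vc=[55]
6: 0x84 (blk 16, set 0) → L1-HIT  vc=[55]
7: 0x1b1 (blk 54, set 6) → MISS  vc=[55]
8: 0x1b3 (blk 54, set 6) → L1-HIT  vc=[55]
9: 0x17e (blk 47, set 7) → L1-HIT  vc=[55]
10: 0x85 (blk 16, set 0) → L1-HIT  vc=[55]
11: 0x77 (blk 14, set 6) → MISS  vc=[55, 54]
12: 0xb3 (blk 22, set 6) → MISS  vc=[55, 54, 14]
13: 0x71 (blk 14, set 6) → VC-HIT  vc=[55, 54, 22]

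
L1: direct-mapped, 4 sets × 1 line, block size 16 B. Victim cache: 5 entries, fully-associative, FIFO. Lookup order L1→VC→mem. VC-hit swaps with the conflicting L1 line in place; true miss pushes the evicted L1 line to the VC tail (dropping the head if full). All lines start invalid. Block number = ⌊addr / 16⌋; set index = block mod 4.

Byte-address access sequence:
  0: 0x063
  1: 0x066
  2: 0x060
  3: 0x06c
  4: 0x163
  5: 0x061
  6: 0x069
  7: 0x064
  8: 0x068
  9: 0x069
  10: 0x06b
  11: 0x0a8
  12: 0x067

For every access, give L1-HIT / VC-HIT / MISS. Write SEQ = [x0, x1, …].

0: 0x63 (blk 6, set 2) → MISS  vc=[]
1: 0x66 (blk 6, set 2) → L1-HIT  vc=[]
2: 0x60 (blk 6, set 2) → L1-HIT  vc=[]
3: 0x6c (blk 6, set 2) → L1-HIT  vc=[]
4: 0x163 (blk 22, set 2) → MISS  vc=[6]
5: 0x61 (blk 6, set 2) → VC-HIT  vc=[22]
6: 0x69 (blk 6, set 2) → L1-HIT  vc=[22]
7: 0x64 (blk 6, set 2) → L1-HIT  vc=[22]
8: 0x68 (blk 6, set 2) → L1-HIT  vc=[22]
9: 0x69 (blk 6, set 2) → L1-HIT  vc=[22]
10: 0x6b (blk 6, set 2) → L1-HIT  vc=[22]
11: 0xa8 (blk 10, set 2) → MISS  vc=[22, 6]
12: 0x67 (blk 6, set 2) → VC-HIT  vc=[22, 10]

SEQ = [MISS, L1-HIT, L1-HIT, L1-HIT, MISS, VC-HIT, L1-HIT, L1-HIT, L1-HIT, L1-HIT, L1-HIT, MISS, VC-HIT]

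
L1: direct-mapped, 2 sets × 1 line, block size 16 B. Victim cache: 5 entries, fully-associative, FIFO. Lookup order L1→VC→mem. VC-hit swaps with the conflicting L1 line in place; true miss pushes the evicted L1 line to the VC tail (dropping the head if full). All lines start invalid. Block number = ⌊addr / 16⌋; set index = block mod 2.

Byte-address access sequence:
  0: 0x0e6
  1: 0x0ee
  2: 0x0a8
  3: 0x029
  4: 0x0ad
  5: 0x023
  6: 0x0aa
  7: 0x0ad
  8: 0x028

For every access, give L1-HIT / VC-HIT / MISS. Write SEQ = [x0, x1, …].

  [0] addr=0xe6 blk=14 s=0: MISS | VC []
  [1] addr=0xee blk=14 s=0: L1-HIT | VC []
  [2] addr=0xa8 blk=10 s=0: MISS | VC [14]
  [3] addr=0x29 blk=2 s=0: MISS | VC [14, 10]
  [4] addr=0xad blk=10 s=0: VC-HIT | VC [14, 2]
  [5] addr=0x23 blk=2 s=0: VC-HIT | VC [14, 10]
  [6] addr=0xaa blk=10 s=0: VC-HIT | VC [14, 2]
  [7] addr=0xad blk=10 s=0: L1-HIT | VC [14, 2]
  [8] addr=0x28 blk=2 s=0: VC-HIT | VC [14, 10]

SEQ = [MISS, L1-HIT, MISS, MISS, VC-HIT, VC-HIT, VC-HIT, L1-HIT, VC-HIT]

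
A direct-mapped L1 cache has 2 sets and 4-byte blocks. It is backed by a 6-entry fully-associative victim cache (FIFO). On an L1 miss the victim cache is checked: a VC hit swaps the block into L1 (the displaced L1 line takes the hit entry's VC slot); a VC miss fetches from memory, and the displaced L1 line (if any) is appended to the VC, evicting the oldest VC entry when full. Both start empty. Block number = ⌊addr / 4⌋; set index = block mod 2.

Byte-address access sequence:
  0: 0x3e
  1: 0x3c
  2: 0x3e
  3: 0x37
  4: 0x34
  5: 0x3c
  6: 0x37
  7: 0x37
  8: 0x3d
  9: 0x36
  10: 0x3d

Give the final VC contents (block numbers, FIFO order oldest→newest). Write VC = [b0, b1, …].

VC = [13]

  [0] addr=0x3e blk=15 s=1: MISS | VC []
  [1] addr=0x3c blk=15 s=1: L1-HIT | VC []
  [2] addr=0x3e blk=15 s=1: L1-HIT | VC []
  [3] addr=0x37 blk=13 s=1: MISS | VC [15]
  [4] addr=0x34 blk=13 s=1: L1-HIT | VC [15]
  [5] addr=0x3c blk=15 s=1: VC-HIT | VC [13]
  [6] addr=0x37 blk=13 s=1: VC-HIT | VC [15]
  [7] addr=0x37 blk=13 s=1: L1-HIT | VC [15]
  [8] addr=0x3d blk=15 s=1: VC-HIT | VC [13]
  [9] addr=0x36 blk=13 s=1: VC-HIT | VC [15]
  [10] addr=0x3d blk=15 s=1: VC-HIT | VC [13]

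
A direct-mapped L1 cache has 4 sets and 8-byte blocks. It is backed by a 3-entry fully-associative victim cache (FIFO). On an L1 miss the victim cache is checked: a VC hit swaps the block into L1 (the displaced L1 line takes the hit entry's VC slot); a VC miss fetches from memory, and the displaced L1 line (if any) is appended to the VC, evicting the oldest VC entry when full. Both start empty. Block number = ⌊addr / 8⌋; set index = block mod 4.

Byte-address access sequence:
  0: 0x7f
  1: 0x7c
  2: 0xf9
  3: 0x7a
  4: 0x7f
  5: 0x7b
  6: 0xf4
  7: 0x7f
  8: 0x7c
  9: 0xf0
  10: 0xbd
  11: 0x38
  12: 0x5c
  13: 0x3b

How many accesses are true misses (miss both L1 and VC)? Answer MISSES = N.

#0 0x7f→b15/s3 MISS; vc=[]
#1 0x7c→b15/s3 L1-HIT; vc=[]
#2 0xf9→b31/s3 MISS; vc=[15]
#3 0x7a→b15/s3 VC-HIT; vc=[31]
#4 0x7f→b15/s3 L1-HIT; vc=[31]
#5 0x7b→b15/s3 L1-HIT; vc=[31]
#6 0xf4→b30/s2 MISS; vc=[31]
#7 0x7f→b15/s3 L1-HIT; vc=[31]
#8 0x7c→b15/s3 L1-HIT; vc=[31]
#9 0xf0→b30/s2 L1-HIT; vc=[31]
#10 0xbd→b23/s3 MISS; vc=[31,15]
#11 0x38→b7/s3 MISS; vc=[31,15,23]
#12 0x5c→b11/s3 MISS; vc=[15,23,7]
#13 0x3b→b7/s3 VC-HIT; vc=[15,23,11]

MISSES = 6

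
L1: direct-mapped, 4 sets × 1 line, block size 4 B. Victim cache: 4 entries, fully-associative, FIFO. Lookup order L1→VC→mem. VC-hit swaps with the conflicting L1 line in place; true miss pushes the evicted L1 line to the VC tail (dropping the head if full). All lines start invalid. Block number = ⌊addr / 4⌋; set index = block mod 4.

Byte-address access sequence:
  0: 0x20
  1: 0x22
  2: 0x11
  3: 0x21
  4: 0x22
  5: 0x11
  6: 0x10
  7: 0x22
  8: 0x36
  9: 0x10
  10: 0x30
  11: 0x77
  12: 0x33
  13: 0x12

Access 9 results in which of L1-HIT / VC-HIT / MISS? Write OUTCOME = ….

0: 0x20 (blk 8, set 0) → MISS  vc=[]
1: 0x22 (blk 8, set 0) → L1-HIT  vc=[]
2: 0x11 (blk 4, set 0) → MISS  vc=[8]
3: 0x21 (blk 8, set 0) → VC-HIT  vc=[4]
4: 0x22 (blk 8, set 0) → L1-HIT  vc=[4]
5: 0x11 (blk 4, set 0) → VC-HIT  vc=[8]
6: 0x10 (blk 4, set 0) → L1-HIT  vc=[8]
7: 0x22 (blk 8, set 0) → VC-HIT  vc=[4]
8: 0x36 (blk 13, set 1) → MISS  vc=[4]
9: 0x10 (blk 4, set 0) → VC-HIT  vc=[8]
10: 0x30 (blk 12, set 0) → MISS  vc=[8, 4]
11: 0x77 (blk 29, set 1) → MISS  vc=[8, 4, 13]
12: 0x33 (blk 12, set 0) → L1-HIT  vc=[8, 4, 13]
13: 0x12 (blk 4, set 0) → VC-HIT  vc=[8, 12, 13]

OUTCOME = VC-HIT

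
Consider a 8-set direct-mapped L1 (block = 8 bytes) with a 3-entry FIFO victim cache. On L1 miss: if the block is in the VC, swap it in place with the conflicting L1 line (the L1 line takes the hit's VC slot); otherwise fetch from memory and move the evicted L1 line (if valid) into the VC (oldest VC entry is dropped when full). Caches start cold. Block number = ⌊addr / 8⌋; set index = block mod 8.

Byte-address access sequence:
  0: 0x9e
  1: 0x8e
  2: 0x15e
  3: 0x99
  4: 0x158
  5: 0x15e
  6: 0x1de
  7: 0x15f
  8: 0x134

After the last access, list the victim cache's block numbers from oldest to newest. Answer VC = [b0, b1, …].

VC = [19, 59]

0: 0x9e (blk 19, set 3) → MISS  vc=[]
1: 0x8e (blk 17, set 1) → MISS  vc=[]
2: 0x15e (blk 43, set 3) → MISS  vc=[19]
3: 0x99 (blk 19, set 3) → VC-HIT  vc=[43]
4: 0x158 (blk 43, set 3) → VC-HIT  vc=[19]
5: 0x15e (blk 43, set 3) → L1-HIT  vc=[19]
6: 0x1de (blk 59, set 3) → MISS  vc=[19, 43]
7: 0x15f (blk 43, set 3) → VC-HIT  vc=[19, 59]
8: 0x134 (blk 38, set 6) → MISS  vc=[19, 59]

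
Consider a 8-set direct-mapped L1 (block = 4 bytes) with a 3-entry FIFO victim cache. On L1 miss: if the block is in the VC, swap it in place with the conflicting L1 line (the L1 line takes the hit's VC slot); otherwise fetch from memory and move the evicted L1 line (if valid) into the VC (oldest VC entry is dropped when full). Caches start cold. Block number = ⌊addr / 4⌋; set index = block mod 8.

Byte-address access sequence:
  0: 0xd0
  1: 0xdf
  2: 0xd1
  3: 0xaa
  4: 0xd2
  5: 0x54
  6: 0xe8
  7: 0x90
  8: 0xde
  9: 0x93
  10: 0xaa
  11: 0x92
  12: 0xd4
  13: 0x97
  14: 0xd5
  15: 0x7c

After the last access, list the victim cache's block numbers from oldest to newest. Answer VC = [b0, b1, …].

VC = [21, 37, 55]

  [0] addr=0xd0 blk=52 s=4: MISS | VC []
  [1] addr=0xdf blk=55 s=7: MISS | VC []
  [2] addr=0xd1 blk=52 s=4: L1-HIT | VC []
  [3] addr=0xaa blk=42 s=2: MISS | VC []
  [4] addr=0xd2 blk=52 s=4: L1-HIT | VC []
  [5] addr=0x54 blk=21 s=5: MISS | VC []
  [6] addr=0xe8 blk=58 s=2: MISS | VC [42]
  [7] addr=0x90 blk=36 s=4: MISS | VC [42, 52]
  [8] addr=0xde blk=55 s=7: L1-HIT | VC [42, 52]
  [9] addr=0x93 blk=36 s=4: L1-HIT | VC [42, 52]
  [10] addr=0xaa blk=42 s=2: VC-HIT | VC [58, 52]
  [11] addr=0x92 blk=36 s=4: L1-HIT | VC [58, 52]
  [12] addr=0xd4 blk=53 s=5: MISS | VC [58, 52, 21]
  [13] addr=0x97 blk=37 s=5: MISS | VC [52, 21, 53]
  [14] addr=0xd5 blk=53 s=5: VC-HIT | VC [52, 21, 37]
  [15] addr=0x7c blk=31 s=7: MISS | VC [21, 37, 55]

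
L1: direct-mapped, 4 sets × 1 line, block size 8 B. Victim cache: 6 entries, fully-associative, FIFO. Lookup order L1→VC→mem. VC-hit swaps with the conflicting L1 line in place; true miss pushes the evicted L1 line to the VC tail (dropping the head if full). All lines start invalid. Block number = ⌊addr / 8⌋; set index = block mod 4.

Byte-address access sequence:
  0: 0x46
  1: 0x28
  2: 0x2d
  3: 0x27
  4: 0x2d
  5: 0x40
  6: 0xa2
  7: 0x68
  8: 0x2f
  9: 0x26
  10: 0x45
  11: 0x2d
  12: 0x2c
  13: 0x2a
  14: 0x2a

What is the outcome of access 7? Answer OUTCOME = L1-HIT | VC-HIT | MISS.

  [0] addr=0x46 blk=8 s=0: MISS | VC []
  [1] addr=0x28 blk=5 s=1: MISS | VC []
  [2] addr=0x2d blk=5 s=1: L1-HIT | VC []
  [3] addr=0x27 blk=4 s=0: MISS | VC [8]
  [4] addr=0x2d blk=5 s=1: L1-HIT | VC [8]
  [5] addr=0x40 blk=8 s=0: VC-HIT | VC [4]
  [6] addr=0xa2 blk=20 s=0: MISS | VC [4, 8]
  [7] addr=0x68 blk=13 s=1: MISS | VC [4, 8, 5]
  [8] addr=0x2f blk=5 s=1: VC-HIT | VC [4, 8, 13]
  [9] addr=0x26 blk=4 s=0: VC-HIT | VC [20, 8, 13]
  [10] addr=0x45 blk=8 s=0: VC-HIT | VC [20, 4, 13]
  [11] addr=0x2d blk=5 s=1: L1-HIT | VC [20, 4, 13]
  [12] addr=0x2c blk=5 s=1: L1-HIT | VC [20, 4, 13]
  [13] addr=0x2a blk=5 s=1: L1-HIT | VC [20, 4, 13]
  [14] addr=0x2a blk=5 s=1: L1-HIT | VC [20, 4, 13]

OUTCOME = MISS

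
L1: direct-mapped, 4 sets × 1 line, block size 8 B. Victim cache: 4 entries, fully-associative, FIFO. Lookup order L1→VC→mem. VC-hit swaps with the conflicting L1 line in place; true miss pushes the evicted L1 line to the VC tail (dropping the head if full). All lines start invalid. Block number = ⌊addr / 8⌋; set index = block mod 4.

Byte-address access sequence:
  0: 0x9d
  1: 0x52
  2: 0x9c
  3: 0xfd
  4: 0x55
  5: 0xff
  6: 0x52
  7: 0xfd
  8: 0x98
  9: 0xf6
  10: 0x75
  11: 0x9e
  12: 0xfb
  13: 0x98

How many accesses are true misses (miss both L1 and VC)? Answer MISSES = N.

  [0] addr=0x9d blk=19 s=3: MISS | VC []
  [1] addr=0x52 blk=10 s=2: MISS | VC []
  [2] addr=0x9c blk=19 s=3: L1-HIT | VC []
  [3] addr=0xfd blk=31 s=3: MISS | VC [19]
  [4] addr=0x55 blk=10 s=2: L1-HIT | VC [19]
  [5] addr=0xff blk=31 s=3: L1-HIT | VC [19]
  [6] addr=0x52 blk=10 s=2: L1-HIT | VC [19]
  [7] addr=0xfd blk=31 s=3: L1-HIT | VC [19]
  [8] addr=0x98 blk=19 s=3: VC-HIT | VC [31]
  [9] addr=0xf6 blk=30 s=2: MISS | VC [31, 10]
  [10] addr=0x75 blk=14 s=2: MISS | VC [31, 10, 30]
  [11] addr=0x9e blk=19 s=3: L1-HIT | VC [31, 10, 30]
  [12] addr=0xfb blk=31 s=3: VC-HIT | VC [19, 10, 30]
  [13] addr=0x98 blk=19 s=3: VC-HIT | VC [31, 10, 30]

MISSES = 5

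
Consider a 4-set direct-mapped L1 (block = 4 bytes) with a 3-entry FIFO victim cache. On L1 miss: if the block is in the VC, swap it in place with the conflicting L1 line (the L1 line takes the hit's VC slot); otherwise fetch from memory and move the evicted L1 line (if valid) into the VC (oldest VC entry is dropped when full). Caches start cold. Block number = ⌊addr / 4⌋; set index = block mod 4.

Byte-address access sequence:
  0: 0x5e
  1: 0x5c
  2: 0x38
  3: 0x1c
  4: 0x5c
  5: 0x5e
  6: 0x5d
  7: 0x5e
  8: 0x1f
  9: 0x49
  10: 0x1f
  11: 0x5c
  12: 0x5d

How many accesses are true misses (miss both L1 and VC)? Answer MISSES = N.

#0 0x5e→b23/s3 MISS; vc=[]
#1 0x5c→b23/s3 L1-HIT; vc=[]
#2 0x38→b14/s2 MISS; vc=[]
#3 0x1c→b7/s3 MISS; vc=[23]
#4 0x5c→b23/s3 VC-HIT; vc=[7]
#5 0x5e→b23/s3 L1-HIT; vc=[7]
#6 0x5d→b23/s3 L1-HIT; vc=[7]
#7 0x5e→b23/s3 L1-HIT; vc=[7]
#8 0x1f→b7/s3 VC-HIT; vc=[23]
#9 0x49→b18/s2 MISS; vc=[23,14]
#10 0x1f→b7/s3 L1-HIT; vc=[23,14]
#11 0x5c→b23/s3 VC-HIT; vc=[7,14]
#12 0x5d→b23/s3 L1-HIT; vc=[7,14]

MISSES = 4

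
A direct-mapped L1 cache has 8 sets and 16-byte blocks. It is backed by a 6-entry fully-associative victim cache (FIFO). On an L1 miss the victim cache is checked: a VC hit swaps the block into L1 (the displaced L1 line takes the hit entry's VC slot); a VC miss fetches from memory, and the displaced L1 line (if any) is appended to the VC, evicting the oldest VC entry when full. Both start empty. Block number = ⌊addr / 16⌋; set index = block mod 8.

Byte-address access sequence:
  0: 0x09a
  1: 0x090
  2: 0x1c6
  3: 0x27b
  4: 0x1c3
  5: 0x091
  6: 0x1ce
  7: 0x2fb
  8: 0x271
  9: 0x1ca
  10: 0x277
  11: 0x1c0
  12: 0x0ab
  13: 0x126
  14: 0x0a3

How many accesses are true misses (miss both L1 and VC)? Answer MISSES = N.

MISSES = 6

  [0] addr=0x9a blk=9 s=1: MISS | VC []
  [1] addr=0x90 blk=9 s=1: L1-HIT | VC []
  [2] addr=0x1c6 blk=28 s=4: MISS | VC []
  [3] addr=0x27b blk=39 s=7: MISS | VC []
  [4] addr=0x1c3 blk=28 s=4: L1-HIT | VC []
  [5] addr=0x91 blk=9 s=1: L1-HIT | VC []
  [6] addr=0x1ce blk=28 s=4: L1-HIT | VC []
  [7] addr=0x2fb blk=47 s=7: MISS | VC [39]
  [8] addr=0x271 blk=39 s=7: VC-HIT | VC [47]
  [9] addr=0x1ca blk=28 s=4: L1-HIT | VC [47]
  [10] addr=0x277 blk=39 s=7: L1-HIT | VC [47]
  [11] addr=0x1c0 blk=28 s=4: L1-HIT | VC [47]
  [12] addr=0xab blk=10 s=2: MISS | VC [47]
  [13] addr=0x126 blk=18 s=2: MISS | VC [47, 10]
  [14] addr=0xa3 blk=10 s=2: VC-HIT | VC [47, 18]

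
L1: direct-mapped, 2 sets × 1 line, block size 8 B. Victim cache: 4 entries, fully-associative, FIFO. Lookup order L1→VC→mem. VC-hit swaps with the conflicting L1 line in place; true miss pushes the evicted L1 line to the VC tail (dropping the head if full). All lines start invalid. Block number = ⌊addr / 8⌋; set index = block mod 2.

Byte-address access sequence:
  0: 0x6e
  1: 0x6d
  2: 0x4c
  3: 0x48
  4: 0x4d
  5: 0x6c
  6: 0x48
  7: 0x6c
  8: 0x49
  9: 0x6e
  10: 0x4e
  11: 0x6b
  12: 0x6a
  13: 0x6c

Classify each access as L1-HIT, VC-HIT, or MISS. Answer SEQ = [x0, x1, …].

  [0] addr=0x6e blk=13 s=1: MISS | VC []
  [1] addr=0x6d blk=13 s=1: L1-HIT | VC []
  [2] addr=0x4c blk=9 s=1: MISS | VC [13]
  [3] addr=0x48 blk=9 s=1: L1-HIT | VC [13]
  [4] addr=0x4d blk=9 s=1: L1-HIT | VC [13]
  [5] addr=0x6c blk=13 s=1: VC-HIT | VC [9]
  [6] addr=0x48 blk=9 s=1: VC-HIT | VC [13]
  [7] addr=0x6c blk=13 s=1: VC-HIT | VC [9]
  [8] addr=0x49 blk=9 s=1: VC-HIT | VC [13]
  [9] addr=0x6e blk=13 s=1: VC-HIT | VC [9]
  [10] addr=0x4e blk=9 s=1: VC-HIT | VC [13]
  [11] addr=0x6b blk=13 s=1: VC-HIT | VC [9]
  [12] addr=0x6a blk=13 s=1: L1-HIT | VC [9]
  [13] addr=0x6c blk=13 s=1: L1-HIT | VC [9]

SEQ = [MISS, L1-HIT, MISS, L1-HIT, L1-HIT, VC-HIT, VC-HIT, VC-HIT, VC-HIT, VC-HIT, VC-HIT, VC-HIT, L1-HIT, L1-HIT]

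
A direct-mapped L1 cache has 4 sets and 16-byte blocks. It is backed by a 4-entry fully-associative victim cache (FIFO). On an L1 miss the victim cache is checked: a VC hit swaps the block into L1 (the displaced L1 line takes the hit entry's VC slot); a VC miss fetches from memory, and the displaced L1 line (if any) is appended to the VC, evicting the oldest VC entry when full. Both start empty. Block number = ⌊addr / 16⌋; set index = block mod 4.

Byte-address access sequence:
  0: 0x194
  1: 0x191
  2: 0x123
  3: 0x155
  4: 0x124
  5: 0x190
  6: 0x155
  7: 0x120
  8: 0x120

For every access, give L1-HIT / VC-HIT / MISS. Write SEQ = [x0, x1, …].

  [0] addr=0x194 blk=25 s=1: MISS | VC []
  [1] addr=0x191 blk=25 s=1: L1-HIT | VC []
  [2] addr=0x123 blk=18 s=2: MISS | VC []
  [3] addr=0x155 blk=21 s=1: MISS | VC [25]
  [4] addr=0x124 blk=18 s=2: L1-HIT | VC [25]
  [5] addr=0x190 blk=25 s=1: VC-HIT | VC [21]
  [6] addr=0x155 blk=21 s=1: VC-HIT | VC [25]
  [7] addr=0x120 blk=18 s=2: L1-HIT | VC [25]
  [8] addr=0x120 blk=18 s=2: L1-HIT | VC [25]

SEQ = [MISS, L1-HIT, MISS, MISS, L1-HIT, VC-HIT, VC-HIT, L1-HIT, L1-HIT]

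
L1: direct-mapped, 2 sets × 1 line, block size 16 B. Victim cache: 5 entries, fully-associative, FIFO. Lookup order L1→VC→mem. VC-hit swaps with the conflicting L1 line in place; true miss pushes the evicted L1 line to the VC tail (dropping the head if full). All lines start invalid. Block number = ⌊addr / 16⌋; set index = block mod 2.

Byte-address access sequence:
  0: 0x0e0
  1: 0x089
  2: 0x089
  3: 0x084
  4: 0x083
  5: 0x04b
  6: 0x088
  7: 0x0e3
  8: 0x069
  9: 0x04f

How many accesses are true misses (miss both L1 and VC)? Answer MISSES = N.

MISSES = 4

  [0] addr=0xe0 blk=14 s=0: MISS | VC []
  [1] addr=0x89 blk=8 s=0: MISS | VC [14]
  [2] addr=0x89 blk=8 s=0: L1-HIT | VC [14]
  [3] addr=0x84 blk=8 s=0: L1-HIT | VC [14]
  [4] addr=0x83 blk=8 s=0: L1-HIT | VC [14]
  [5] addr=0x4b blk=4 s=0: MISS | VC [14, 8]
  [6] addr=0x88 blk=8 s=0: VC-HIT | VC [14, 4]
  [7] addr=0xe3 blk=14 s=0: VC-HIT | VC [8, 4]
  [8] addr=0x69 blk=6 s=0: MISS | VC [8, 4, 14]
  [9] addr=0x4f blk=4 s=0: VC-HIT | VC [8, 6, 14]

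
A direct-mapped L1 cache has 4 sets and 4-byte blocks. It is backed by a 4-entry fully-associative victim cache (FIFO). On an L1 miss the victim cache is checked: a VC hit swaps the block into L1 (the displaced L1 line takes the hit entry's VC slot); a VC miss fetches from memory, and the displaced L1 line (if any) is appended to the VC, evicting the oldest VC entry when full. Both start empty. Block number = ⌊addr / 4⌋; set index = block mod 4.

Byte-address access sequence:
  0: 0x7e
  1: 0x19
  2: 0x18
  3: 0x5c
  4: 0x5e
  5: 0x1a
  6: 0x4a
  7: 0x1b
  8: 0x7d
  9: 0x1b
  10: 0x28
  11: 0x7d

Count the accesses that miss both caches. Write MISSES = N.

MISSES = 5

0: 0x7e (blk 31, set 3) → MISS  vc=[]
1: 0x19 (blk 6, set 2) → MISS  vc=[]
2: 0x18 (blk 6, set 2) → L1-HIT  vc=[]
3: 0x5c (blk 23, set 3) → MISS  vc=[31]
4: 0x5e (blk 23, set 3) → L1-HIT  vc=[31]
5: 0x1a (blk 6, set 2) → L1-HIT  vc=[31]
6: 0x4a (blk 18, set 2) → MISS  vc=[31, 6]
7: 0x1b (blk 6, set 2) → VC-HIT  vc=[31, 18]
8: 0x7d (blk 31, set 3) → VC-HIT  vc=[23, 18]
9: 0x1b (blk 6, set 2) → L1-HIT  vc=[23, 18]
10: 0x28 (blk 10, set 2) → MISS  vc=[23, 18, 6]
11: 0x7d (blk 31, set 3) → L1-HIT  vc=[23, 18, 6]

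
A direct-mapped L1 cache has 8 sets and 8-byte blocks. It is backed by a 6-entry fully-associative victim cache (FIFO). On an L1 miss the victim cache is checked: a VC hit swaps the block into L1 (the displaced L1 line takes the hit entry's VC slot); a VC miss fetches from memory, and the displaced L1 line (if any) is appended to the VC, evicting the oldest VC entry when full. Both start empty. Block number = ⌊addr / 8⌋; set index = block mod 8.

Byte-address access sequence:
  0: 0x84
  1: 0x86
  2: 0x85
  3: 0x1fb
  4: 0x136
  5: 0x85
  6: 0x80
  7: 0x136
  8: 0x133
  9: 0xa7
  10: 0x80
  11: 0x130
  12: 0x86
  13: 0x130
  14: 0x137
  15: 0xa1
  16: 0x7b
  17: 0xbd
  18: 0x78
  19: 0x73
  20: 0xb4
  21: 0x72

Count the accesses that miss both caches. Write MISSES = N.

MISSES = 8

  [0] addr=0x84 blk=16 s=0: MISS | VC []
  [1] addr=0x86 blk=16 s=0: L1-HIT | VC []
  [2] addr=0x85 blk=16 s=0: L1-HIT | VC []
  [3] addr=0x1fb blk=63 s=7: MISS | VC []
  [4] addr=0x136 blk=38 s=6: MISS | VC []
  [5] addr=0x85 blk=16 s=0: L1-HIT | VC []
  [6] addr=0x80 blk=16 s=0: L1-HIT | VC []
  [7] addr=0x136 blk=38 s=6: L1-HIT | VC []
  [8] addr=0x133 blk=38 s=6: L1-HIT | VC []
  [9] addr=0xa7 blk=20 s=4: MISS | VC []
  [10] addr=0x80 blk=16 s=0: L1-HIT | VC []
  [11] addr=0x130 blk=38 s=6: L1-HIT | VC []
  [12] addr=0x86 blk=16 s=0: L1-HIT | VC []
  [13] addr=0x130 blk=38 s=6: L1-HIT | VC []
  [14] addr=0x137 blk=38 s=6: L1-HIT | VC []
  [15] addr=0xa1 blk=20 s=4: L1-HIT | VC []
  [16] addr=0x7b blk=15 s=7: MISS | VC [63]
  [17] addr=0xbd blk=23 s=7: MISS | VC [63, 15]
  [18] addr=0x78 blk=15 s=7: VC-HIT | VC [63, 23]
  [19] addr=0x73 blk=14 s=6: MISS | VC [63, 23, 38]
  [20] addr=0xb4 blk=22 s=6: MISS | VC [63, 23, 38, 14]
  [21] addr=0x72 blk=14 s=6: VC-HIT | VC [63, 23, 38, 22]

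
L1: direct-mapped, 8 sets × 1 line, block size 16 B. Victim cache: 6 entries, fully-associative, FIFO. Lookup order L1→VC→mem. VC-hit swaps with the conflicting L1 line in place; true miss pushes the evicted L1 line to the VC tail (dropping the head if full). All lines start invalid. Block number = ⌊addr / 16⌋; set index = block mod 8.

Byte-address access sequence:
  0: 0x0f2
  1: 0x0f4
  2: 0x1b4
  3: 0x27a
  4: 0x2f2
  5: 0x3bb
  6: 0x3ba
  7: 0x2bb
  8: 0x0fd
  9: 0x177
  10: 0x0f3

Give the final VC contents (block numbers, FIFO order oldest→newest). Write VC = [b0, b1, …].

#0 0xf2→b15/s7 MISS; vc=[]
#1 0xf4→b15/s7 L1-HIT; vc=[]
#2 0x1b4→b27/s3 MISS; vc=[]
#3 0x27a→b39/s7 MISS; vc=[15]
#4 0x2f2→b47/s7 MISS; vc=[15,39]
#5 0x3bb→b59/s3 MISS; vc=[15,39,27]
#6 0x3ba→b59/s3 L1-HIT; vc=[15,39,27]
#7 0x2bb→b43/s3 MISS; vc=[15,39,27,59]
#8 0xfd→b15/s7 VC-HIT; vc=[47,39,27,59]
#9 0x177→b23/s7 MISS; vc=[47,39,27,59,15]
#10 0xf3→b15/s7 VC-HIT; vc=[47,39,27,59,23]

VC = [47, 39, 27, 59, 23]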